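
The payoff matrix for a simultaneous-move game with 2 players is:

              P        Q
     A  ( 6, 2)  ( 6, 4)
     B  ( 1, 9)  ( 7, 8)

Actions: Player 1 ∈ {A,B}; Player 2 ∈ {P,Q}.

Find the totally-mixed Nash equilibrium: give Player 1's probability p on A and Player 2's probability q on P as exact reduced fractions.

P1 indiff ⇒ q·6+(1-q)·6 = q·1+(1-q)·7 ⇒ q(5) = (1-q)(1) ⇒ q = 1/6
P2 indiff ⇒ p·2+(1-p)·9 = p·4+(1-p)·8 ⇒ p(-2) = (1-p)(-1) ⇒ p = 1/3

p=1/3, q=1/6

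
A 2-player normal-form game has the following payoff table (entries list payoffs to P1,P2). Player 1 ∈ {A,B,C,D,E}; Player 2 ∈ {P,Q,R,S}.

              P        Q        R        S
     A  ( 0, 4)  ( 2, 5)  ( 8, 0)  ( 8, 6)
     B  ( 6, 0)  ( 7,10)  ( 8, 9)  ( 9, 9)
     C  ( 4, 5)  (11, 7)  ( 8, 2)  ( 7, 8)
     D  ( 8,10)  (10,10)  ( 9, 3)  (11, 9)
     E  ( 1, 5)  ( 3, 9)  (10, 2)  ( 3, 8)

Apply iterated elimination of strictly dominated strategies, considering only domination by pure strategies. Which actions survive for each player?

Remaining: P1:{C,D} P2:{P,Q,S}

P1 drop A (D beats it: P:8>0 Q:10>2 R:9>8 S:11>8)
P1 drop B (D beats it: P:8>6 Q:10>7 R:9>8 S:11>9)
P2 drop R (P beats it: C:5>2 D:10>3 E:5>2)
P1 drop E (C beats it: P:4>1 Q:11>3 S:7>3)
P1→{C,D} P2→{P,Q,S}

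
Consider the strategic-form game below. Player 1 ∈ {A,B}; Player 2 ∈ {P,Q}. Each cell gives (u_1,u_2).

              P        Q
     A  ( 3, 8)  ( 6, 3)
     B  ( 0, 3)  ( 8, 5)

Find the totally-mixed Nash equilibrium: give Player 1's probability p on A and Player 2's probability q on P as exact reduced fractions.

p=2/7, q=2/5

P1 indiff ⇒ q·3+(1-q)·6 = q·0+(1-q)·8 ⇒ q(3) = (1-q)(2) ⇒ q = 2/5
P2 indiff ⇒ p·8+(1-p)·3 = p·3+(1-p)·5 ⇒ p(5) = (1-p)(2) ⇒ p = 2/7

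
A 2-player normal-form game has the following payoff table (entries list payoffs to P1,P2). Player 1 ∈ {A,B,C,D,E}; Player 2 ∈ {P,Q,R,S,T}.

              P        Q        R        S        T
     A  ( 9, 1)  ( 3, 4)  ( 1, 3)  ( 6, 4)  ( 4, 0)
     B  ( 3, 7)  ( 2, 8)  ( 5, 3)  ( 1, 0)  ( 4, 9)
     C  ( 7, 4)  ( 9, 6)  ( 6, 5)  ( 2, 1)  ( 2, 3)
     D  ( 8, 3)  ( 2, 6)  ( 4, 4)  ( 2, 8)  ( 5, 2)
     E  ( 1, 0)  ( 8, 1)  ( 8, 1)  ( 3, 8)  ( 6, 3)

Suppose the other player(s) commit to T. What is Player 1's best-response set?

u_1(A vs T) = 4
u_1(B vs T) = 4
u_1(C vs T) = 2
u_1(D vs T) = 5
u_1(E vs T) = 6
max payoff 6 at {E}

argmax u_1 = {E}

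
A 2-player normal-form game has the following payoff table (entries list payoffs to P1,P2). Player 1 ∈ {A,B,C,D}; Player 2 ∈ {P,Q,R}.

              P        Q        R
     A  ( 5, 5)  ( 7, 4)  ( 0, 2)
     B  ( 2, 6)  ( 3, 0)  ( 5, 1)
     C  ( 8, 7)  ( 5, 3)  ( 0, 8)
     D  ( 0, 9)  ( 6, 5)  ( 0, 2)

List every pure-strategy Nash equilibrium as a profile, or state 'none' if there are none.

(A,P): not NE [P1→C gives 8>5]
(A,Q): not NE [P2→P gives 5>4]
(A,R): not NE [P1→B gives 5>0; P2→P gives 5>2]
(B,P): not NE [P1→C gives 8>2]
(B,Q): not NE [P1→A gives 7>3; P2→P gives 6>0]
(B,R): not NE [P2→P gives 6>1]
(C,P): not NE [P2→R gives 8>7]
(C,Q): not NE [P1→A gives 7>5; P2→R gives 8>3]
(C,R): not NE [P1→B gives 5>0]
(D,P): not NE [P1→C gives 8>0]
(D,Q): not NE [P1→A gives 7>6; P2→P gives 9>5]
(D,R): not NE [P1→B gives 5>0; P2→P gives 9>2]

PSNE: ∅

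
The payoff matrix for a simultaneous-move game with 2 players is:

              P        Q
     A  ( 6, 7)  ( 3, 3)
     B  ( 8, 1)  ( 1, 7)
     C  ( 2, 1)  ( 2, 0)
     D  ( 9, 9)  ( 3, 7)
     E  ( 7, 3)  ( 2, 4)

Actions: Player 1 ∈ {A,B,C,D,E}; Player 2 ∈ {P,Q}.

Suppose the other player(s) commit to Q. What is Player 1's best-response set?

BR_1 = {A,D}

u_1(A vs Q) = 3
u_1(B vs Q) = 1
u_1(C vs Q) = 2
u_1(D vs Q) = 3
u_1(E vs Q) = 2
max payoff 3 at {A,D}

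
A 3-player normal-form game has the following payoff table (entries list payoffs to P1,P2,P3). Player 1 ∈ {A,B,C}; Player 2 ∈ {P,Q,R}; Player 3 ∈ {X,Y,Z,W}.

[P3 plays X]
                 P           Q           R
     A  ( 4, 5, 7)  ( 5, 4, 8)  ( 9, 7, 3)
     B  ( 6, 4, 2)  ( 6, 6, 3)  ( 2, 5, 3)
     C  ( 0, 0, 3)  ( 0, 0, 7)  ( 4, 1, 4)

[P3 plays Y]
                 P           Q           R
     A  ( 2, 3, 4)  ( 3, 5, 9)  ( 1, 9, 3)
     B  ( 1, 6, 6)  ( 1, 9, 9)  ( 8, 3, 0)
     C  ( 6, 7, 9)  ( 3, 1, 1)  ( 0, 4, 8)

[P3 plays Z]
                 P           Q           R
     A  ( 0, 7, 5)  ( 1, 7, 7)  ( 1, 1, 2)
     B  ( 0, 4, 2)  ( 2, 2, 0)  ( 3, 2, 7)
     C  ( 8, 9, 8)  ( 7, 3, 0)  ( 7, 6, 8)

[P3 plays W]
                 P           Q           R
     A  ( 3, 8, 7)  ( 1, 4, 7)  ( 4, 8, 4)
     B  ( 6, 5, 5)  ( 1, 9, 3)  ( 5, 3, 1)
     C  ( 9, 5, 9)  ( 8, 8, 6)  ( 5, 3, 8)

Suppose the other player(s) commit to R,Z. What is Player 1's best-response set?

argmax u_1 = {C}

u_1(A vs R,Z) = 1
u_1(B vs R,Z) = 3
u_1(C vs R,Z) = 7
max payoff 7 at {C}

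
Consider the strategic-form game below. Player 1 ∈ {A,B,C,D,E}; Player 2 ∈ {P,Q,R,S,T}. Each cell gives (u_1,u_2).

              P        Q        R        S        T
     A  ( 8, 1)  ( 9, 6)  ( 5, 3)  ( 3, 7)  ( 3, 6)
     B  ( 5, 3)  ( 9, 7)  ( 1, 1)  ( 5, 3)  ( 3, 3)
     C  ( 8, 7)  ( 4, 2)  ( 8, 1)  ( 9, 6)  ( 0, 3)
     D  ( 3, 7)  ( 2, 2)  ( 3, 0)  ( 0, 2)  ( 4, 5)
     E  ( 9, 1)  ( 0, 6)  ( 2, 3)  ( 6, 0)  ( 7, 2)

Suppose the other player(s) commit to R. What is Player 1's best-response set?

argmax u_1 = {C}

u_1(A vs R) = 5
u_1(B vs R) = 1
u_1(C vs R) = 8
u_1(D vs R) = 3
u_1(E vs R) = 2
max payoff 8 at {C}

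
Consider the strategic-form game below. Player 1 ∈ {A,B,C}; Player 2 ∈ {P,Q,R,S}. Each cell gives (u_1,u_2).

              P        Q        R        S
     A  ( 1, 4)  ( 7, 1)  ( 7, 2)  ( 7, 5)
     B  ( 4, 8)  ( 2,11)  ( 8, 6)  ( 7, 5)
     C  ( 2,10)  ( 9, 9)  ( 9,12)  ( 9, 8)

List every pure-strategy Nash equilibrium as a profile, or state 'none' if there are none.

PSNE = {(C,R)}

(A,P): not NE [P1→B gives 4>1; P2→S gives 5>4]
(A,Q): not NE [P1→C gives 9>7; P2→S gives 5>1]
(A,R): not NE [P1→C gives 9>7; P2→S gives 5>2]
(A,S): not NE [P1→C gives 9>7]
(B,P): not NE [P2→Q gives 11>8]
(B,Q): not NE [P1→C gives 9>2]
(B,R): not NE [P1→C gives 9>8; P2→Q gives 11>6]
(B,S): not NE [P1→C gives 9>7; P2→Q gives 11>5]
(C,P): not NE [P1→B gives 4>2; P2→R gives 12>10]
(C,Q): not NE [P2→R gives 12>9]
(C,R): NE
(C,S): not NE [P2→R gives 12>8]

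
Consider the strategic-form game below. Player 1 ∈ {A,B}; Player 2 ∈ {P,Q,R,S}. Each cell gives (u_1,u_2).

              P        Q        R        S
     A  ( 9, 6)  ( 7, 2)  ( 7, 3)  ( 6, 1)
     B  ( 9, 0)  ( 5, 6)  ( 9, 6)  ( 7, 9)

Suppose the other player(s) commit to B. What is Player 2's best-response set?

u_2(P vs B) = 0
u_2(Q vs B) = 6
u_2(R vs B) = 6
u_2(S vs B) = 9
max payoff 9 at {S}

BR_2 = {S}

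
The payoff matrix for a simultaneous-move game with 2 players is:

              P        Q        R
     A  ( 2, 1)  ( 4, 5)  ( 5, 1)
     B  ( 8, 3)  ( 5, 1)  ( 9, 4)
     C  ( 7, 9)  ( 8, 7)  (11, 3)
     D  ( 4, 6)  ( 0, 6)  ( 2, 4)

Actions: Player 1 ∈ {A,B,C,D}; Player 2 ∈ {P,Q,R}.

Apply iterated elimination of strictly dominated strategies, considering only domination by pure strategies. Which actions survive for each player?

P1 drop A (B beats it: P:8>2 Q:5>4 R:9>5)
P1 drop D (B beats it: P:8>4 Q:5>0 R:9>2)
P2 drop Q (P beats it: B:3>1 C:9>7)
P1→{B,C} P2→{P,R}

Remaining: P1:{B,C} P2:{P,R}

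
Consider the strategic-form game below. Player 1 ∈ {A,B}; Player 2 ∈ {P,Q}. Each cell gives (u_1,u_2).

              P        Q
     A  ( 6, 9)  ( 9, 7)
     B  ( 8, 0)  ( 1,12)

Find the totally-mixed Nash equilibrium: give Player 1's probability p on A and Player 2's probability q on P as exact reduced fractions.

P1 indiff ⇒ q·6+(1-q)·9 = q·8+(1-q)·1 ⇒ q(-2) = (1-q)(-8) ⇒ q = 4/5
P2 indiff ⇒ p·9+(1-p)·0 = p·7+(1-p)·12 ⇒ p(2) = (1-p)(12) ⇒ p = 6/7

(p,q) = (6/7, 4/5)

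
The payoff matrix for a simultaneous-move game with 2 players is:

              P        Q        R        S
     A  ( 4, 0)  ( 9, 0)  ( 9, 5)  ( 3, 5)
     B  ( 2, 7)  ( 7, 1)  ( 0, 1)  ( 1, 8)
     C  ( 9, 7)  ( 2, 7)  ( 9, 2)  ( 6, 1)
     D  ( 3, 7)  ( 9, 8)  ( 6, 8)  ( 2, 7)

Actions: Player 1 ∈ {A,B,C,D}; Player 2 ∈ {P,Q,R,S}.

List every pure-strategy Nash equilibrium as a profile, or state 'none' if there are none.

(A,P): not NE [P1→C gives 9>4; P2→S gives 5>0]
(A,Q): not NE [P2→S gives 5>0]
(A,R): NE
(A,S): not NE [P1→C gives 6>3]
(B,P): not NE [P1→C gives 9>2; P2→S gives 8>7]
(B,Q): not NE [P1→D gives 9>7; P2→S gives 8>1]
(B,R): not NE [P1→C gives 9>0; P2→S gives 8>1]
(B,S): not NE [P1→C gives 6>1]
(C,P): NE
(C,Q): not NE [P1→D gives 9>2]
(C,R): not NE [P2→Q gives 7>2]
(C,S): not NE [P2→Q gives 7>1]
(D,P): not NE [P1→C gives 9>3; P2→R gives 8>7]
(D,Q): NE
(D,R): not NE [P1→C gives 9>6]
(D,S): not NE [P1→C gives 6>2; P2→R gives 8>7]

NE set: (A,R), (C,P), (D,Q)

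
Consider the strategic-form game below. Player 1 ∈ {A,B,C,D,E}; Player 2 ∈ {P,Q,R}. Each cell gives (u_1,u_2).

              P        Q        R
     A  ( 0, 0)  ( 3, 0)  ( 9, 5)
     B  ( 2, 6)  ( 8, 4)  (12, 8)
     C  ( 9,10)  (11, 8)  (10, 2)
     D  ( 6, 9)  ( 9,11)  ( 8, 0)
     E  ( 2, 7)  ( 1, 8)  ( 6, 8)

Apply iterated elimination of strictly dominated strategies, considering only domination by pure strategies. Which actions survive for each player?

Remaining: P1:{B,C} P2:{P,R}

P1 drop A (B beats it: P:2>0 Q:8>3 R:12>9)
P1 drop D (C beats it: P:9>6 Q:11>9 R:10>8)
P1 drop E (C beats it: P:9>2 Q:11>1 R:10>6)
P2 drop Q (P beats it: B:6>4 C:10>8)
P1→{B,C} P2→{P,R}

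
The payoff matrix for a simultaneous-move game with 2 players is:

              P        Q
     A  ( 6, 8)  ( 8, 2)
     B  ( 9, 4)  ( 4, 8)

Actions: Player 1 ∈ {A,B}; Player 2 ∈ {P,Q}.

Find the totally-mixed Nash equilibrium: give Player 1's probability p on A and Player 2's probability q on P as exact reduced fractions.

(p,q) = (2/5, 4/7)

P1 indiff ⇒ q·6+(1-q)·8 = q·9+(1-q)·4 ⇒ q(-3) = (1-q)(-4) ⇒ q = 4/7
P2 indiff ⇒ p·8+(1-p)·4 = p·2+(1-p)·8 ⇒ p(6) = (1-p)(4) ⇒ p = 2/5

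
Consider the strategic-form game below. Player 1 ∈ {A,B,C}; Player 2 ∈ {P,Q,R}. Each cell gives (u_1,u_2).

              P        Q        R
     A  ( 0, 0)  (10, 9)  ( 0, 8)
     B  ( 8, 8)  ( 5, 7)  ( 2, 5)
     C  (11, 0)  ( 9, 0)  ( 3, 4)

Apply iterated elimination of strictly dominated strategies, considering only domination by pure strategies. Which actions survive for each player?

Remaining: P1:{A,C} P2:{Q,R}

P1 drop B (C beats it: P:11>8 Q:9>5 R:3>2)
P2 drop P (R beats it: A:8>0 C:4>0)
P1→{A,C} P2→{Q,R}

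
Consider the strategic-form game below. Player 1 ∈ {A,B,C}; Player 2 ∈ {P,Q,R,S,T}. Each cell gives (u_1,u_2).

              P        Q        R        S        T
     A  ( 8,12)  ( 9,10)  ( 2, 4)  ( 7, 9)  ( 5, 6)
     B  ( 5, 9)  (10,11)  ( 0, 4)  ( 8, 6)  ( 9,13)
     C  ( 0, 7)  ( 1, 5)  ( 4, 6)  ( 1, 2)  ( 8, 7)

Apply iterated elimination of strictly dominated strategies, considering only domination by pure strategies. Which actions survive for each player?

Survivors P1:{A,B} P2:{P,Q,T}

P2 drop R (P beats it: A:12>4 B:9>4 C:7>6)
P1 drop C (B beats it: P:5>0 Q:10>1 S:8>1 T:9>8)
P2 drop S (P beats it: A:12>9 B:9>6)
P1→{A,B} P2→{P,Q,T}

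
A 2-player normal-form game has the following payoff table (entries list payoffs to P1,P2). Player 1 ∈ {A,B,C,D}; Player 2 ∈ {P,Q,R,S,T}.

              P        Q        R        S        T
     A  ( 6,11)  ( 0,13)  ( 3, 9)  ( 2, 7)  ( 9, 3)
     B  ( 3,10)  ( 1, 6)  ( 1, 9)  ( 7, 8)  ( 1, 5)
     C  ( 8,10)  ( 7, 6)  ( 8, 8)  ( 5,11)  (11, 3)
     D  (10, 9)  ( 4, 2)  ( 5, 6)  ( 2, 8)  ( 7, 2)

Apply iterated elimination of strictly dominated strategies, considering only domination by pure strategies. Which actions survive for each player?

P1 drop A (C beats it: P:8>6 Q:7>0 R:8>3 S:5>2 T:11>9)
P2 drop Q (P beats it: B:10>6 C:10>6 D:9>2)
P2 drop R (P beats it: B:10>9 C:10>8 D:9>6)
P2 drop T (P beats it: B:10>5 C:10>3 D:9>2)
P1→{B,C,D} P2→{P,S}

IESDS → P1:{B,C,D} P2:{P,S}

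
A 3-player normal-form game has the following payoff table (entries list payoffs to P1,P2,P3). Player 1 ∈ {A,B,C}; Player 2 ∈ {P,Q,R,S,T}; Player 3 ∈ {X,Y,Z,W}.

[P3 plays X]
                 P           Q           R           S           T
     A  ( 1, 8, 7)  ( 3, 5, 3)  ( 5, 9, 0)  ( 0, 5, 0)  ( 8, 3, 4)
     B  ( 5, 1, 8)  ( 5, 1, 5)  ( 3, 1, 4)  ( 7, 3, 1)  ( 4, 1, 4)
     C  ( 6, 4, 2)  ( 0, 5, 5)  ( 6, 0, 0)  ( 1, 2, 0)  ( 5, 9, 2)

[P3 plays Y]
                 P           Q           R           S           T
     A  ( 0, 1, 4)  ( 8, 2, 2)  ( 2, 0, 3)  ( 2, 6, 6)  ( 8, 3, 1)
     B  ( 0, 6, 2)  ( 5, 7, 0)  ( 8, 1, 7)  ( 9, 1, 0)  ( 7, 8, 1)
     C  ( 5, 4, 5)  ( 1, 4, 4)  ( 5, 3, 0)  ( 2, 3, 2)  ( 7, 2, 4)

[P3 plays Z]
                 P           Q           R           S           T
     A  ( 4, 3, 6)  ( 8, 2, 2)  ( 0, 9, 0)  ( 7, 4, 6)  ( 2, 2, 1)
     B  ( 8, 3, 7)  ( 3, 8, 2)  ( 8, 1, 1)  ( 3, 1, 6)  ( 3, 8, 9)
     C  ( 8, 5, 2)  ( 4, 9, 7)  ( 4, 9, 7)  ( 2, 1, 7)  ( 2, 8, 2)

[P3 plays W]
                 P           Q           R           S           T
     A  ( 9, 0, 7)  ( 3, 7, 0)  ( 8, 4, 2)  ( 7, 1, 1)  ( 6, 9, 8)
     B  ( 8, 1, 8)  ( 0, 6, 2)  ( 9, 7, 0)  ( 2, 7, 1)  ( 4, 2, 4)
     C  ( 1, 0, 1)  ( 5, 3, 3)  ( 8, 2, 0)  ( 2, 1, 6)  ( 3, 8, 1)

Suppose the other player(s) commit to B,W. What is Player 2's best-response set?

u_2(P vs B,W) = 1
u_2(Q vs B,W) = 6
u_2(R vs B,W) = 7
u_2(S vs B,W) = 7
u_2(T vs B,W) = 2
max payoff 7 at {R,S}

BR_2 = {R,S}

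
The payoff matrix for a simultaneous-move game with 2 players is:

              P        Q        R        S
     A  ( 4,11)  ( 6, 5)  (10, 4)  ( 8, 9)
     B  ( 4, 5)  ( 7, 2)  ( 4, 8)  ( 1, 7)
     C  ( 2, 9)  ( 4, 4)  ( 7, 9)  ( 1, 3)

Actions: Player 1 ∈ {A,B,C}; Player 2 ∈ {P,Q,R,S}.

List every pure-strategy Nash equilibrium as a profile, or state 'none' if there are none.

(A,P): NE
(A,Q): not NE [P1→B gives 7>6; P2→P gives 11>5]
(A,R): not NE [P2→P gives 11>4]
(A,S): not NE [P2→P gives 11>9]
(B,P): not NE [P2→R gives 8>5]
(B,Q): not NE [P2→R gives 8>2]
(B,R): not NE [P1→A gives 10>4]
(B,S): not NE [P1→A gives 8>1; P2→R gives 8>7]
(C,P): not NE [P1→B gives 4>2]
(C,Q): not NE [P1→B gives 7>4; P2→R gives 9>4]
(C,R): not NE [P1→A gives 10>7]
(C,S): not NE [P1→A gives 8>1; P2→R gives 9>3]

PSNE = {(A,P)}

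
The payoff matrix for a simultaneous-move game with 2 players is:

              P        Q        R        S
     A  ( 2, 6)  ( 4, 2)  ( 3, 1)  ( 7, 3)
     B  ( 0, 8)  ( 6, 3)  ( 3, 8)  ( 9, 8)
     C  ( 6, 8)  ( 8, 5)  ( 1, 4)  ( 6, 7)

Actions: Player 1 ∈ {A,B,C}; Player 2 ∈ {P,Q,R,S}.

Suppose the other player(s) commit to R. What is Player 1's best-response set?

argmax u_1 = {A,B}

u_1(A vs R) = 3
u_1(B vs R) = 3
u_1(C vs R) = 1
max payoff 3 at {A,B}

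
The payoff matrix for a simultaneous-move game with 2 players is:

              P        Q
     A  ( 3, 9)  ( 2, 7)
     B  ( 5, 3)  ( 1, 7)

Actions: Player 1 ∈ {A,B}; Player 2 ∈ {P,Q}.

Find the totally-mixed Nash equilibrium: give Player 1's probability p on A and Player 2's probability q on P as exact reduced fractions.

(p,q) = (2/3, 1/3)

P1 indiff ⇒ q·3+(1-q)·2 = q·5+(1-q)·1 ⇒ q(-2) = (1-q)(-1) ⇒ q = 1/3
P2 indiff ⇒ p·9+(1-p)·3 = p·7+(1-p)·7 ⇒ p(2) = (1-p)(4) ⇒ p = 2/3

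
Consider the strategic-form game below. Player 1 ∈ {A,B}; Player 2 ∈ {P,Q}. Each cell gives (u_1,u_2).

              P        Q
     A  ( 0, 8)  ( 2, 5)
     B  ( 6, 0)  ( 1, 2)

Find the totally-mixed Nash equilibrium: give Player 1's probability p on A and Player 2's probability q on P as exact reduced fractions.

(p,q) = (2/5, 1/7)

P1 indiff ⇒ q·0+(1-q)·2 = q·6+(1-q)·1 ⇒ q(-6) = (1-q)(-1) ⇒ q = 1/7
P2 indiff ⇒ p·8+(1-p)·0 = p·5+(1-p)·2 ⇒ p(3) = (1-p)(2) ⇒ p = 2/5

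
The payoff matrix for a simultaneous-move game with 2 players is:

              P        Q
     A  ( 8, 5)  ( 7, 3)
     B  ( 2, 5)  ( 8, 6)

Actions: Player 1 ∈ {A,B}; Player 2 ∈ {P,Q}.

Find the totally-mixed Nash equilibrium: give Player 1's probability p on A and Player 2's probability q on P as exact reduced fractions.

P1 indiff ⇒ q·8+(1-q)·7 = q·2+(1-q)·8 ⇒ q(6) = (1-q)(1) ⇒ q = 1/7
P2 indiff ⇒ p·5+(1-p)·5 = p·3+(1-p)·6 ⇒ p(2) = (1-p)(1) ⇒ p = 1/3

P1 mixes 1/3 on A; P2 mixes 1/7 on P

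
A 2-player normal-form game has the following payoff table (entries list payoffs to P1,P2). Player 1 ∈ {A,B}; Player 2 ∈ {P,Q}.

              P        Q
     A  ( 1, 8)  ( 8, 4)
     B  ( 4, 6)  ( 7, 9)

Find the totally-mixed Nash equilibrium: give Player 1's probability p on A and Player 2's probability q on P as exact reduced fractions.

p=3/7, q=1/4

P1 indiff ⇒ q·1+(1-q)·8 = q·4+(1-q)·7 ⇒ q(-3) = (1-q)(-1) ⇒ q = 1/4
P2 indiff ⇒ p·8+(1-p)·6 = p·4+(1-p)·9 ⇒ p(4) = (1-p)(3) ⇒ p = 3/7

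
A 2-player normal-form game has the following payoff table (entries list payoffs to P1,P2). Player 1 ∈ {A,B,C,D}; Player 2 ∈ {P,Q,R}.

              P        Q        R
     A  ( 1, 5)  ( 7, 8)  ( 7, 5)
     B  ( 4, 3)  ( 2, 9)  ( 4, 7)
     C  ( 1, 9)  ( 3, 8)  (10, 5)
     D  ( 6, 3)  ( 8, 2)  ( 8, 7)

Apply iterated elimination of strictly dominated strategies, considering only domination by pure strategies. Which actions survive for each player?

P1 drop A (D beats it: P:6>1 Q:8>7 R:8>7)
P1 drop B (D beats it: P:6>4 Q:8>2 R:8>4)
P2 drop Q (P beats it: C:9>8 D:3>2)
P1→{C,D} P2→{P,R}

Survivors P1:{C,D} P2:{P,R}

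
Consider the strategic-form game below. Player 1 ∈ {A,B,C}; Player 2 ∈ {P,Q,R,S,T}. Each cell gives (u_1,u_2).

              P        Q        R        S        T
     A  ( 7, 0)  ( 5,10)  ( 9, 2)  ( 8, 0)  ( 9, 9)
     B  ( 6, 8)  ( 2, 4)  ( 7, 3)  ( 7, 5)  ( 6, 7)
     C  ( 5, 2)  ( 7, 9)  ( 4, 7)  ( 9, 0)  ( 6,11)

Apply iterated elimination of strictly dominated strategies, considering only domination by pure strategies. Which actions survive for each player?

P1 drop B (A beats it: P:7>6 Q:5>2 R:9>7 S:8>7 T:9>6)
P2 drop P (Q beats it: A:10>0 C:9>2)
P2 drop R (Q beats it: A:10>2 C:9>7)
P2 drop S (Q beats it: A:10>0 C:9>0)
P1→{A,C} P2→{Q,T}

Remaining: P1:{A,C} P2:{Q,T}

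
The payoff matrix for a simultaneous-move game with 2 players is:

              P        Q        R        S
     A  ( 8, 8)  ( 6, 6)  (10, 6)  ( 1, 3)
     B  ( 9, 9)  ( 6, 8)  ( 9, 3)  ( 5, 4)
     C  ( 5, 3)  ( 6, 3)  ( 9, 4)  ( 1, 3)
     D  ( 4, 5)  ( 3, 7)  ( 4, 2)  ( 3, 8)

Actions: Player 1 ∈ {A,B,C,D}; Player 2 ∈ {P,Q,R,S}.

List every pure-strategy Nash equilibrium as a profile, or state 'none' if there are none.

NE set: (B,P)

(A,P): not NE [P1→B gives 9>8]
(A,Q): not NE [P2→P gives 8>6]
(A,R): not NE [P2→P gives 8>6]
(A,S): not NE [P1→B gives 5>1; P2→P gives 8>3]
(B,P): NE
(B,Q): not NE [P2→P gives 9>8]
(B,R): not NE [P1→A gives 10>9; P2→P gives 9>3]
(B,S): not NE [P2→P gives 9>4]
(C,P): not NE [P1→B gives 9>5; P2→R gives 4>3]
(C,Q): not NE [P2→R gives 4>3]
(C,R): not NE [P1→A gives 10>9]
(C,S): not NE [P1→B gives 5>1; P2→R gives 4>3]
(D,P): not NE [P1→B gives 9>4; P2→S gives 8>5]
(D,Q): not NE [P1→C gives 6>3; P2→S gives 8>7]
(D,R): not NE [P1→A gives 10>4; P2→S gives 8>2]
(D,S): not NE [P1→B gives 5>3]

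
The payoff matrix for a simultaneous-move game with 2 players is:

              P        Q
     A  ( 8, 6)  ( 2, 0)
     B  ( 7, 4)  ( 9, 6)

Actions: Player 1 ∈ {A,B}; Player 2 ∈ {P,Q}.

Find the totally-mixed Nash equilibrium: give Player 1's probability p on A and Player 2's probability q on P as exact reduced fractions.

P1 indiff ⇒ q·8+(1-q)·2 = q·7+(1-q)·9 ⇒ q(1) = (1-q)(7) ⇒ q = 7/8
P2 indiff ⇒ p·6+(1-p)·4 = p·0+(1-p)·6 ⇒ p(6) = (1-p)(2) ⇒ p = 1/4

p=1/4, q=7/8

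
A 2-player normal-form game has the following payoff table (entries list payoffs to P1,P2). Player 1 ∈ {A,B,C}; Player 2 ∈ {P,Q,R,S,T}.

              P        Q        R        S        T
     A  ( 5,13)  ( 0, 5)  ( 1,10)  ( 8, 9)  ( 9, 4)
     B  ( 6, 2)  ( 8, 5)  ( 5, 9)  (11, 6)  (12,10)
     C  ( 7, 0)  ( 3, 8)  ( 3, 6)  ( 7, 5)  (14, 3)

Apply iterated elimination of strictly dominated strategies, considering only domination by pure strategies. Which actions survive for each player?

IESDS → P1:{B,C} P2:{Q,R,T}

P1 drop A (B beats it: P:6>5 Q:8>0 R:5>1 S:11>8 T:12>9)
P2 drop P (Q beats it: B:5>2 C:8>0)
P2 drop S (R beats it: B:9>6 C:6>5)
P1→{B,C} P2→{Q,R,T}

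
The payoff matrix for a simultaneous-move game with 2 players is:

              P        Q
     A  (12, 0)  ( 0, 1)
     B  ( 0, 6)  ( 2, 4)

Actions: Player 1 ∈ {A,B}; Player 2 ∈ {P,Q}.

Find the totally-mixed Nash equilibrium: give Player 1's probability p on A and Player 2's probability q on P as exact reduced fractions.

p=2/3, q=1/7

P1 indiff ⇒ q·12+(1-q)·0 = q·0+(1-q)·2 ⇒ q(12) = (1-q)(2) ⇒ q = 1/7
P2 indiff ⇒ p·0+(1-p)·6 = p·1+(1-p)·4 ⇒ p(-1) = (1-p)(-2) ⇒ p = 2/3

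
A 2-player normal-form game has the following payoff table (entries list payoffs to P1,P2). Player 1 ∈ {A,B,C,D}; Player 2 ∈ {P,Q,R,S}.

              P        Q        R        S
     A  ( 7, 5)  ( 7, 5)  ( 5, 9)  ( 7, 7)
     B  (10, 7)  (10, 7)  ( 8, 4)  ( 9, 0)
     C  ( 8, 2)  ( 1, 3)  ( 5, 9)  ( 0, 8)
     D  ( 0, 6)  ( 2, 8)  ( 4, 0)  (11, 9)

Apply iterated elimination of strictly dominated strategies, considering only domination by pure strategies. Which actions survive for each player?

P1 drop A (B beats it: P:10>7 Q:10>7 R:8>5 S:9>7)
P1 drop C (B beats it: P:10>8 Q:10>1 R:8>5 S:9>0)
P2 drop R (P beats it: B:7>4 D:6>0)
P1→{B,D} P2→{P,Q,S}

IESDS → P1:{B,D} P2:{P,Q,S}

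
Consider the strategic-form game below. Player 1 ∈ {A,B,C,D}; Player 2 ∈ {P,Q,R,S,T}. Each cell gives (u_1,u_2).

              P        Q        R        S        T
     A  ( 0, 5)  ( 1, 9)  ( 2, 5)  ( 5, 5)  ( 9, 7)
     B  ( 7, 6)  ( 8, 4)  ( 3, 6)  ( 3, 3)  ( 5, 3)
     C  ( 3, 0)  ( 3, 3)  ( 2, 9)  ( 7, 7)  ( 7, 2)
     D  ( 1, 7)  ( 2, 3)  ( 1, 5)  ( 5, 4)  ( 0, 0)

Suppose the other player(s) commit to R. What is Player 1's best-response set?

P1 best: {B}

u_1(A vs R) = 2
u_1(B vs R) = 3
u_1(C vs R) = 2
u_1(D vs R) = 1
max payoff 3 at {B}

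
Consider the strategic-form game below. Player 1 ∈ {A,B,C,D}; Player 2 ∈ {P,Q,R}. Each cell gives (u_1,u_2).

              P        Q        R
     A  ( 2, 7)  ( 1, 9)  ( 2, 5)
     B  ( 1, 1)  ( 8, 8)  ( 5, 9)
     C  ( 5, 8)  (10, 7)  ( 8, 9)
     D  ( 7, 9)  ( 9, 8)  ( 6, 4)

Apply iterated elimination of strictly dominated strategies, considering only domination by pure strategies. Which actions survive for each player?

Survivors P1:{C,D} P2:{P,R}

P1 drop A (C beats it: P:5>2 Q:10>1 R:8>2)
P1 drop B (C beats it: P:5>1 Q:10>8 R:8>5)
P2 drop Q (P beats it: C:8>7 D:9>8)
P1→{C,D} P2→{P,R}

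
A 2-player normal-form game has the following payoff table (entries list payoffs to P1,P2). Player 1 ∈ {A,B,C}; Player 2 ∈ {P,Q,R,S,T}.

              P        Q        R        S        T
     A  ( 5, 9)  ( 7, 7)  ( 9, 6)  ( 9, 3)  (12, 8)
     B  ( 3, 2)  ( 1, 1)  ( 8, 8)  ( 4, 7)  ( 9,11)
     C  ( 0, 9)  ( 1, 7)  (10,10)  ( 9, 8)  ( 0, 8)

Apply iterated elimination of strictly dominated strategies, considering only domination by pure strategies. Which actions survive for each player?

Survivors P1:{A,C} P2:{P,R}

P1 drop B (A beats it: P:5>3 Q:7>1 R:9>8 S:9>4 T:12>9)
P2 drop Q (P beats it: A:9>7 C:9>7)
P2 drop S (P beats it: A:9>3 C:9>8)
P2 drop T (P beats it: A:9>8 C:9>8)
P1→{A,C} P2→{P,R}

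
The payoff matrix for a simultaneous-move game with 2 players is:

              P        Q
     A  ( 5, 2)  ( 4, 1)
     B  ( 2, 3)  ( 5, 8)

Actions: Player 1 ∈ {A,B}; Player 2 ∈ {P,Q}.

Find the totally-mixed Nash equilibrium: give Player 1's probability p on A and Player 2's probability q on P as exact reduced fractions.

(p,q) = (5/6, 1/4)

P1 indiff ⇒ q·5+(1-q)·4 = q·2+(1-q)·5 ⇒ q(3) = (1-q)(1) ⇒ q = 1/4
P2 indiff ⇒ p·2+(1-p)·3 = p·1+(1-p)·8 ⇒ p(1) = (1-p)(5) ⇒ p = 5/6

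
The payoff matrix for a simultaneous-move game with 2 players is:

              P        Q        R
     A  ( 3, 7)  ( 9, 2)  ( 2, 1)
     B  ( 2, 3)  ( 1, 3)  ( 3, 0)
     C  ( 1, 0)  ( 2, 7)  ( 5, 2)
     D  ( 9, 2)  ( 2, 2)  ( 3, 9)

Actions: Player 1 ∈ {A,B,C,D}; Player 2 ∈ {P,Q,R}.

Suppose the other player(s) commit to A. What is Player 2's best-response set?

u_2(P vs A) = 7
u_2(Q vs A) = 2
u_2(R vs A) = 1
max payoff 7 at {P}

BR_2 = {P}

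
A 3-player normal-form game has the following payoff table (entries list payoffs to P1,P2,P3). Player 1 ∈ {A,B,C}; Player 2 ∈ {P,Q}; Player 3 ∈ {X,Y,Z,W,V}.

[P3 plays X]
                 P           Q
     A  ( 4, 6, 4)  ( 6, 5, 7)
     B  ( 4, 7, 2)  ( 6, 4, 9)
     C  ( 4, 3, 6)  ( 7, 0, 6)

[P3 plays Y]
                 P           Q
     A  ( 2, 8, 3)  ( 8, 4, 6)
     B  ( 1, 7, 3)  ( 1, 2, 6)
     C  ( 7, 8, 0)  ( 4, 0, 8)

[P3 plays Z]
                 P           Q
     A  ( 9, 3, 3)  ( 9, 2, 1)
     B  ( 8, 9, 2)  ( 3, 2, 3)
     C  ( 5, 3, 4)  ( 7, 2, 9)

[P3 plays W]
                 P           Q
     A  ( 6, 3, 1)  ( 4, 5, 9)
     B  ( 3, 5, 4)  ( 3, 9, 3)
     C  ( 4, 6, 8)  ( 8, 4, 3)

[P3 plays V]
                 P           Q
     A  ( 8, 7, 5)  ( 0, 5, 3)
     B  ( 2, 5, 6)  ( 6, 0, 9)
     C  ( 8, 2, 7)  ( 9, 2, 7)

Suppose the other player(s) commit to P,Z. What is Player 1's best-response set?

u_1(A vs P,Z) = 9
u_1(B vs P,Z) = 8
u_1(C vs P,Z) = 5
max payoff 9 at {A}

argmax u_1 = {A}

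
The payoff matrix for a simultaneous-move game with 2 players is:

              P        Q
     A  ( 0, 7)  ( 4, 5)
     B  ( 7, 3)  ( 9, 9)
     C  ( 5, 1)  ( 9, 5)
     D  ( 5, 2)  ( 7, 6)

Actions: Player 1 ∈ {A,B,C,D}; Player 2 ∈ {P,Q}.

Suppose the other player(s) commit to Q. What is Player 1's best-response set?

u_1(A vs Q) = 4
u_1(B vs Q) = 9
u_1(C vs Q) = 9
u_1(D vs Q) = 7
max payoff 9 at {B,C}

BR_1 = {B,C}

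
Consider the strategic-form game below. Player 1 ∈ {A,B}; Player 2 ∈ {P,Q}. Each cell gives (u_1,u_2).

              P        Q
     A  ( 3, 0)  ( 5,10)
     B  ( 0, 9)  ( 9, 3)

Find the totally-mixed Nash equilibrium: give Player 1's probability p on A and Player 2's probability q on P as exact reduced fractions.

P1 indiff ⇒ q·3+(1-q)·5 = q·0+(1-q)·9 ⇒ q(3) = (1-q)(4) ⇒ q = 4/7
P2 indiff ⇒ p·0+(1-p)·9 = p·10+(1-p)·3 ⇒ p(-10) = (1-p)(-6) ⇒ p = 3/8

P1 mixes 3/8 on A; P2 mixes 4/7 on P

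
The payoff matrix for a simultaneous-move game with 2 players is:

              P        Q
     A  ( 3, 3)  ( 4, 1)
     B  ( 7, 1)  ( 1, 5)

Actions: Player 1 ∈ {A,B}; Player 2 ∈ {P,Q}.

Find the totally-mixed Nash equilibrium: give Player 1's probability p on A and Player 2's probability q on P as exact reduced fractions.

p=2/3, q=3/7

P1 indiff ⇒ q·3+(1-q)·4 = q·7+(1-q)·1 ⇒ q(-4) = (1-q)(-3) ⇒ q = 3/7
P2 indiff ⇒ p·3+(1-p)·1 = p·1+(1-p)·5 ⇒ p(2) = (1-p)(4) ⇒ p = 2/3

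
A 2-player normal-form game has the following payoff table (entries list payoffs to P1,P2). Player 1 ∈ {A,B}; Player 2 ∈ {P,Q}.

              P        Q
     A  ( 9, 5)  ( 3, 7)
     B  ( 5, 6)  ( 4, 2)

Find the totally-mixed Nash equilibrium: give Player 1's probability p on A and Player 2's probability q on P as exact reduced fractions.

P1 indiff ⇒ q·9+(1-q)·3 = q·5+(1-q)·4 ⇒ q(4) = (1-q)(1) ⇒ q = 1/5
P2 indiff ⇒ p·5+(1-p)·6 = p·7+(1-p)·2 ⇒ p(-2) = (1-p)(-4) ⇒ p = 2/3

p=2/3, q=1/5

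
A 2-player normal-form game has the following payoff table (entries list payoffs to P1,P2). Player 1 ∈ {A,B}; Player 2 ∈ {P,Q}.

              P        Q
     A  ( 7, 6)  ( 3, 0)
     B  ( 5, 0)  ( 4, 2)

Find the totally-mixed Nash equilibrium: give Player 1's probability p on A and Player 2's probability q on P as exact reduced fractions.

P1 indiff ⇒ q·7+(1-q)·3 = q·5+(1-q)·4 ⇒ q(2) = (1-q)(1) ⇒ q = 1/3
P2 indiff ⇒ p·6+(1-p)·0 = p·0+(1-p)·2 ⇒ p(6) = (1-p)(2) ⇒ p = 1/4

p=1/4, q=1/3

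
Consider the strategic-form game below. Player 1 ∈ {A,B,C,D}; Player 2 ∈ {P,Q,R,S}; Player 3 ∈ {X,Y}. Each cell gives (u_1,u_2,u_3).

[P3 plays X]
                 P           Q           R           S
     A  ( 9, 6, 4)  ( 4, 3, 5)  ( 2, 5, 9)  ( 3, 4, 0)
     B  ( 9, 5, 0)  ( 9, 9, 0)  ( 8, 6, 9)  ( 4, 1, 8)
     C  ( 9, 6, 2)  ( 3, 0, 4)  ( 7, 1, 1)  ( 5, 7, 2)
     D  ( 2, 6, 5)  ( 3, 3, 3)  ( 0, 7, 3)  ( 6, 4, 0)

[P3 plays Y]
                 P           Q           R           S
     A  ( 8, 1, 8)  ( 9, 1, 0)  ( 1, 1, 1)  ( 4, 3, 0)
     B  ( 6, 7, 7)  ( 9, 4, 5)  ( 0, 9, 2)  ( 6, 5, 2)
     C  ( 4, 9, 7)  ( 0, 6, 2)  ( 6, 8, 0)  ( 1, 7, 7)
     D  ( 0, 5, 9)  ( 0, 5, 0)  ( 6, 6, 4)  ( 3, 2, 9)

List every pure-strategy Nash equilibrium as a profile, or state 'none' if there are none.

Nash profiles: (D,R,Y)

(A,P,X): not NE [P3→Y gives 8>4]
(A,P,Y): not NE [P2→S gives 3>1]
(A,Q,X): not NE [P1→B gives 9>4; P2→P gives 6>3]
(A,Q,Y): not NE [P2→S gives 3>1; P3→X gives 5>0]
(A,R,X): not NE [P1→B gives 8>2; P2→P gives 6>5]
(A,R,Y): not NE [P1→D gives 6>1; P2→S gives 3>1; P3→X gives 9>1]
(A,S,X): not NE [P1→D gives 6>3; P2→P gives 6>4]
(A,S,Y): not NE [P1→B gives 6>4]
(B,P,X): not NE [P2→Q gives 9>5; P3→Y gives 7>0]
(B,P,Y): not NE [P1→A gives 8>6; P2→R gives 9>7]
(B,Q,X): not NE [P3→Y gives 5>0]
(B,Q,Y): not NE [P2→R gives 9>4]
(B,R,X): not NE [P2→Q gives 9>6]
(B,R,Y): not NE [P1→D gives 6>0; P3→X gives 9>2]
(B,S,X): not NE [P1→D gives 6>4; P2→Q gives 9>1]
(B,S,Y): not NE [P2→R gives 9>5; P3→X gives 8>2]
(C,P,X): not NE [P2→S gives 7>6; P3→Y gives 7>2]
(C,P,Y): not NE [P1→A gives 8>4]
(C,Q,X): not NE [P1→B gives 9>3; P2→S gives 7>0]
(C,Q,Y): not NE [P1→B gives 9>0; P2→P gives 9>6; P3→X gives 4>2]
(C,R,X): not NE [P1→B gives 8>7; P2→S gives 7>1]
(C,R,Y): not NE [P2→P gives 9>8; P3→X gives 1>0]
(C,S,X): not NE [P1→D gives 6>5; P3→Y gives 7>2]
(C,S,Y): not NE [P1→B gives 6>1; P2→P gives 9>7]
(D,P,X): not NE [P1→C gives 9>2; P2→R gives 7>6; P3→Y gives 9>5]
(D,P,Y): not NE [P1→A gives 8>0; P2→R gives 6>5]
(D,Q,X): not NE [P1→B gives 9>3; P2→R gives 7>3]
(D,Q,Y): not NE [P1→B gives 9>0; P2→R gives 6>5; P3→X gives 3>0]
(D,R,X): not NE [P1→B gives 8>0; P3→Y gives 4>3]
(D,R,Y): NE
(D,S,X): not NE [P2→R gives 7>4; P3→Y gives 9>0]
(D,S,Y): not NE [P1→B gives 6>3; P2→R gives 6>2]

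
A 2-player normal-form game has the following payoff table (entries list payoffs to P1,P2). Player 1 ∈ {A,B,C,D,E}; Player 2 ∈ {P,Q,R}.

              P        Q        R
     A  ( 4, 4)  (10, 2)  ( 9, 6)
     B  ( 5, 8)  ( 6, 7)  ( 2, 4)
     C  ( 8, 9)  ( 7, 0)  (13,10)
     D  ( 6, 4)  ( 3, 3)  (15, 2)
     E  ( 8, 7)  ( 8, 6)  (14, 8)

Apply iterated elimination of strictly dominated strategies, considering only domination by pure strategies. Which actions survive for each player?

Remaining: P1:{C,D,E} P2:{P,R}

P1 drop B (C beats it: P:8>5 Q:7>6 R:13>2)
P2 drop Q (P beats it: A:4>2 C:9>0 D:4>3 E:7>6)
P1 drop A (C beats it: P:8>4 R:13>9)
P1→{C,D,E} P2→{P,R}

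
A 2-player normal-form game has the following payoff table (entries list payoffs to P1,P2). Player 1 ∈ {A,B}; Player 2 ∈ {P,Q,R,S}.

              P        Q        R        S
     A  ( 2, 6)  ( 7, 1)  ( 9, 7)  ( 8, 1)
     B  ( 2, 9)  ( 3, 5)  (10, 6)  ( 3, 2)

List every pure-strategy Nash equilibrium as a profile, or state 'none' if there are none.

Nash profiles: (B,P)

(A,P): not NE [P2→R gives 7>6]
(A,Q): not NE [P2→R gives 7>1]
(A,R): not NE [P1→B gives 10>9]
(A,S): not NE [P2→R gives 7>1]
(B,P): NE
(B,Q): not NE [P1→A gives 7>3; P2→P gives 9>5]
(B,R): not NE [P2→P gives 9>6]
(B,S): not NE [P1→A gives 8>3; P2→P gives 9>2]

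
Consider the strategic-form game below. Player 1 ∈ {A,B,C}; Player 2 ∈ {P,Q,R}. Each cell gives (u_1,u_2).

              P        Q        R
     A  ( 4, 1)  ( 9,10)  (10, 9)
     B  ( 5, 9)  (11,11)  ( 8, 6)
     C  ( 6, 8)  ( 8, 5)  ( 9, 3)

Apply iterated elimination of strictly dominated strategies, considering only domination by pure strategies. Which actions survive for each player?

IESDS → P1:{B,C} P2:{P,Q}

P2 drop R (Q beats it: A:10>9 B:11>6 C:5>3)
P1 drop A (B beats it: P:5>4 Q:11>9)
P1→{B,C} P2→{P,Q}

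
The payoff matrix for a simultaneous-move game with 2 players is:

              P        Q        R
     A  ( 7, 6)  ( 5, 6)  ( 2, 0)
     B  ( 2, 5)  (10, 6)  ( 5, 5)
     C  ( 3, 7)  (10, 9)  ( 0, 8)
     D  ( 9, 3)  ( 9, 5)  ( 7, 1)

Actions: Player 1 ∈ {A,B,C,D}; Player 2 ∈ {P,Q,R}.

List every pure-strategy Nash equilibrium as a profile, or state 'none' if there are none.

(A,P): not NE [P1→D gives 9>7]
(A,Q): not NE [P1→C gives 10>5]
(A,R): not NE [P1→D gives 7>2; P2→Q gives 6>0]
(B,P): not NE [P1→D gives 9>2; P2→Q gives 6>5]
(B,Q): NE
(B,R): not NE [P1→D gives 7>5; P2→Q gives 6>5]
(C,P): not NE [P1→D gives 9>3; P2→Q gives 9>7]
(C,Q): NE
(C,R): not NE [P1→D gives 7>0; P2→Q gives 9>8]
(D,P): not NE [P2→Q gives 5>3]
(D,Q): not NE [P1→C gives 10>9]
(D,R): not NE [P2→Q gives 5>1]

Nash profiles: (B,Q), (C,Q)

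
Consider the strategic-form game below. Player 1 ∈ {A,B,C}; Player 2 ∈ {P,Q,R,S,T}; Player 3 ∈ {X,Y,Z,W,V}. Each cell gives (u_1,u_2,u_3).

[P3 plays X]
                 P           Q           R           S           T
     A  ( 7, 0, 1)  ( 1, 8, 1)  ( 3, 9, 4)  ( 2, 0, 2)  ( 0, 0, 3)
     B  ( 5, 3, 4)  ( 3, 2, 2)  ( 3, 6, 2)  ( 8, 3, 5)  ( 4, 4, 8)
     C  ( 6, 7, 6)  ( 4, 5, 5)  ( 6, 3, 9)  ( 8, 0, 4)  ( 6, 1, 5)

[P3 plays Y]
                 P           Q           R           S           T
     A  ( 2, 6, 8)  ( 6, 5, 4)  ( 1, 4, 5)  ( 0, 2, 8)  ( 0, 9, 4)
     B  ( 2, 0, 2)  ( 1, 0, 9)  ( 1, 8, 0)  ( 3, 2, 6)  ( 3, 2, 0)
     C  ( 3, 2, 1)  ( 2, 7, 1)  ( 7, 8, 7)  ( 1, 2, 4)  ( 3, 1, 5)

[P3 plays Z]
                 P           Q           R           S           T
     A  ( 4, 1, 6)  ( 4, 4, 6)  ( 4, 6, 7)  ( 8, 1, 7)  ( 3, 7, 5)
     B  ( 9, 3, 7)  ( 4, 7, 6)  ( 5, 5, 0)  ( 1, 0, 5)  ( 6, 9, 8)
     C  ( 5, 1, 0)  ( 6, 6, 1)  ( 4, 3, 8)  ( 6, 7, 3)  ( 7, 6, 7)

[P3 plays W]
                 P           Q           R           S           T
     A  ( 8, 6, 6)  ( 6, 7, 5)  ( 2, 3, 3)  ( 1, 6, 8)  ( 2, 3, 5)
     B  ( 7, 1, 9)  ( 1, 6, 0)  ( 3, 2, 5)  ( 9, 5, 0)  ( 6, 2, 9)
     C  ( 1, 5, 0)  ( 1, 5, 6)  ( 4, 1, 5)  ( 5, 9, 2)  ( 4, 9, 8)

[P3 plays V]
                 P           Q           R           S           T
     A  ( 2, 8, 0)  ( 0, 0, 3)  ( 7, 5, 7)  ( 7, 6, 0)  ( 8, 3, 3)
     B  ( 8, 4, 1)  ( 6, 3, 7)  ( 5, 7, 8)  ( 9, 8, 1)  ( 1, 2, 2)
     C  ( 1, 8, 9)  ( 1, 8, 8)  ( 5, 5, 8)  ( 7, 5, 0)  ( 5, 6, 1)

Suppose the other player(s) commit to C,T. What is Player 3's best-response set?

u_3(X vs C,T) = 5
u_3(Y vs C,T) = 5
u_3(Z vs C,T) = 7
u_3(W vs C,T) = 8
u_3(V vs C,T) = 1
max payoff 8 at {W}

P3 best: {W}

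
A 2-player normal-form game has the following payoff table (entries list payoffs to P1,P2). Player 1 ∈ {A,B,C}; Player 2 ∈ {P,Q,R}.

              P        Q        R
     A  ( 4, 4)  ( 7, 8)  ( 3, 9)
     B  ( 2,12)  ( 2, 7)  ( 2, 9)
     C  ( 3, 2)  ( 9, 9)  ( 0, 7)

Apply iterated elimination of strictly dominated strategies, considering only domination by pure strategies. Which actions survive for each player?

P1 drop B (A beats it: P:4>2 Q:7>2 R:3>2)
P2 drop P (Q beats it: A:8>4 C:9>2)
P1→{A,C} P2→{Q,R}

IESDS → P1:{A,C} P2:{Q,R}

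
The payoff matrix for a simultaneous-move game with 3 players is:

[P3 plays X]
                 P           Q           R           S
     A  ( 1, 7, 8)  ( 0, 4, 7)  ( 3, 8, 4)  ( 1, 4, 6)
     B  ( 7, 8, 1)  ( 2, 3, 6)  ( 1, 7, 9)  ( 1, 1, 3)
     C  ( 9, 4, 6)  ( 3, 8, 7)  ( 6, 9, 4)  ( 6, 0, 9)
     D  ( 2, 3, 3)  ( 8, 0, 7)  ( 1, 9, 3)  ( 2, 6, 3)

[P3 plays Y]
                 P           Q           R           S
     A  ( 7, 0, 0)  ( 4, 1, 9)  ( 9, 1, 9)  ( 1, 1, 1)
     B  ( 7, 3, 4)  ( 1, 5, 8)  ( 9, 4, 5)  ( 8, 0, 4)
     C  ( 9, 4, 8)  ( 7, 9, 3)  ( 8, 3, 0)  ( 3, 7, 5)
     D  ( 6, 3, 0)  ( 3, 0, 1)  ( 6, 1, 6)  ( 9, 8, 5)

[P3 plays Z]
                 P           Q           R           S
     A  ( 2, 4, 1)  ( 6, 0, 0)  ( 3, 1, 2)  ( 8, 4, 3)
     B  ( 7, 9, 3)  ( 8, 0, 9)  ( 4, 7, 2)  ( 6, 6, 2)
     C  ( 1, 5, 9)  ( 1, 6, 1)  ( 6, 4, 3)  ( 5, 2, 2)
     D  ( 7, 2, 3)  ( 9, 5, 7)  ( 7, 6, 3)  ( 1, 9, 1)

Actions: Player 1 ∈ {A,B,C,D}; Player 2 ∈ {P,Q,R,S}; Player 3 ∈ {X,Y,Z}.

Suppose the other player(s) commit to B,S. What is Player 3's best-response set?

argmax u_3 = {Y}

u_3(X vs B,S) = 3
u_3(Y vs B,S) = 4
u_3(Z vs B,S) = 2
max payoff 4 at {Y}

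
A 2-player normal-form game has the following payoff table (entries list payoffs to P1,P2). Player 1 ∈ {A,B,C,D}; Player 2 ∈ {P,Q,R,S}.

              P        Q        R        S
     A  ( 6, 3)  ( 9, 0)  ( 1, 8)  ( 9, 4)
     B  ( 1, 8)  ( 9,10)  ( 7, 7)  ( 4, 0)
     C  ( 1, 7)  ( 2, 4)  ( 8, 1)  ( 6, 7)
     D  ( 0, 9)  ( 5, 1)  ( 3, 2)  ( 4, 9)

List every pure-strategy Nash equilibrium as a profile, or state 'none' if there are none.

(A,P): not NE [P2→R gives 8>3]
(A,Q): not NE [P2→R gives 8>0]
(A,R): not NE [P1→C gives 8>1]
(A,S): not NE [P2→R gives 8>4]
(B,P): not NE [P1→A gives 6>1; P2→Q gives 10>8]
(B,Q): NE
(B,R): not NE [P1→C gives 8>7; P2→Q gives 10>7]
(B,S): not NE [P1→A gives 9>4; P2→Q gives 10>0]
(C,P): not NE [P1→A gives 6>1]
(C,Q): not NE [P1→B gives 9>2; P2→S gives 7>4]
(C,R): not NE [P2→S gives 7>1]
(C,S): not NE [P1→A gives 9>6]
(D,P): not NE [P1→A gives 6>0]
(D,Q): not NE [P1→B gives 9>5; P2→S gives 9>1]
(D,R): not NE [P1→C gives 8>3; P2→S gives 9>2]
(D,S): not NE [P1→A gives 9>4]

Nash profiles: (B,Q)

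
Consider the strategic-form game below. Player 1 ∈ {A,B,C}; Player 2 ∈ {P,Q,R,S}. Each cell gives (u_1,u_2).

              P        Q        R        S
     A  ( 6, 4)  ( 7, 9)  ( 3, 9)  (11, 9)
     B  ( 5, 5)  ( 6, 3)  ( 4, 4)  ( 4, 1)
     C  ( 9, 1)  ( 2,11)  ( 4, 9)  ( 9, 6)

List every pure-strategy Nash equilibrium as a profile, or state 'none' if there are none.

(A,P): not NE [P1→C gives 9>6; P2→S gives 9>4]
(A,Q): NE
(A,R): not NE [P1→C gives 4>3]
(A,S): NE
(B,P): not NE [P1→C gives 9>5]
(B,Q): not NE [P1→A gives 7>6; P2→P gives 5>3]
(B,R): not NE [P2→P gives 5>4]
(B,S): not NE [P1→A gives 11>4; P2→P gives 5>1]
(C,P): not NE [P2→Q gives 11>1]
(C,Q): not NE [P1→A gives 7>2]
(C,R): not NE [P2→Q gives 11>9]
(C,S): not NE [P1→A gives 11>9; P2→Q gives 11>6]

Nash profiles: (A,Q), (A,S)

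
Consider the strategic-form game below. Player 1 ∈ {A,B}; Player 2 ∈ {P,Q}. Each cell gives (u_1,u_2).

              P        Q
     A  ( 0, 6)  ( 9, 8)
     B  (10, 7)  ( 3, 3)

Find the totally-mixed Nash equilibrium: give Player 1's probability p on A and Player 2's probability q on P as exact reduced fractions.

P1 indiff ⇒ q·0+(1-q)·9 = q·10+(1-q)·3 ⇒ q(-10) = (1-q)(-6) ⇒ q = 3/8
P2 indiff ⇒ p·6+(1-p)·7 = p·8+(1-p)·3 ⇒ p(-2) = (1-p)(-4) ⇒ p = 2/3

P1 mixes 2/3 on A; P2 mixes 3/8 on P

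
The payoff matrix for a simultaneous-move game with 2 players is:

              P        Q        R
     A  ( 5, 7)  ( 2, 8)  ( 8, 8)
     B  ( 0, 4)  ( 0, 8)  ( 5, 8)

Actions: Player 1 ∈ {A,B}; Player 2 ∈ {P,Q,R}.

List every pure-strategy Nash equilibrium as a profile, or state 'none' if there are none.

(A,P): not NE [P2→R gives 8>7]
(A,Q): NE
(A,R): NE
(B,P): not NE [P1→A gives 5>0; P2→R gives 8>4]
(B,Q): not NE [P1→A gives 2>0]
(B,R): not NE [P1→A gives 8>5]

Nash profiles: (A,Q), (A,R)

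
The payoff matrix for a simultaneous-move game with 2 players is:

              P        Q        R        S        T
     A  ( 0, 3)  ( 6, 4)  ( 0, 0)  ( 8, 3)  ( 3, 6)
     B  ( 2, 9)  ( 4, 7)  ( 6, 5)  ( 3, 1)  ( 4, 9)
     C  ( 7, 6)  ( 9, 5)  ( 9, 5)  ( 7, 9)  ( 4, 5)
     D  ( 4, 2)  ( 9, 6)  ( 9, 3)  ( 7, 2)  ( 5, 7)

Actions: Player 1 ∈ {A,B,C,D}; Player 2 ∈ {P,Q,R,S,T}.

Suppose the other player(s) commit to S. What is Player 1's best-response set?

u_1(A vs S) = 8
u_1(B vs S) = 3
u_1(C vs S) = 7
u_1(D vs S) = 7
max payoff 8 at {A}

BR_1 = {A}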